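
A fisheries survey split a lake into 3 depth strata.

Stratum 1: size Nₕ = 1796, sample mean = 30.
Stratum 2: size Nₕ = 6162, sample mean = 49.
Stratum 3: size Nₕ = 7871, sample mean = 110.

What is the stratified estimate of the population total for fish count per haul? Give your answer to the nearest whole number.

1221628

1: 1796·30 = 53880
2: 6162·49 = 301938
3: 7871·110 = 865810
τ̂ = Σ Nₕx̄ₕ = 1221628.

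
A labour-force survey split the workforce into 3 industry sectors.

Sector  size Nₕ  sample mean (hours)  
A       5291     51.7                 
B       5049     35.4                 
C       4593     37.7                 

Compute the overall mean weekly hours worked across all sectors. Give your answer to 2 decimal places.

41.88

N = 5291 + 5049 + 4593 = 14933.
Overall mean = Σ (Nₕ/N)·x̄ₕ — weight by population share, not a simple average.
Σ Nₕx̄ₕ = 5291·51.7 + 5049·35.4 + 4593·37.7 = 273544.7 + 178734.6 + 173156.1 = 625435.4.
Divide by N: 625435.4 / 14933 = 41.8828... → 41.88.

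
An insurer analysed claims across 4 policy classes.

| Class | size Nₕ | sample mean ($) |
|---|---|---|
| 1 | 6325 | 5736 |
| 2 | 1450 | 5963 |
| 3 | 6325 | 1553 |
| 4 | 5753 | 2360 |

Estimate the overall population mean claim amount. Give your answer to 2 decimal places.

x̄_st = (Σ Nₕx̄ₕ) / (Σ Nₕ) = (6325·5736 + 1450·5963 + 6325·1553 + 5753·2360) / 19853
= 68326355 / 19853 = 3441.6136... → 3441.61.

3441.61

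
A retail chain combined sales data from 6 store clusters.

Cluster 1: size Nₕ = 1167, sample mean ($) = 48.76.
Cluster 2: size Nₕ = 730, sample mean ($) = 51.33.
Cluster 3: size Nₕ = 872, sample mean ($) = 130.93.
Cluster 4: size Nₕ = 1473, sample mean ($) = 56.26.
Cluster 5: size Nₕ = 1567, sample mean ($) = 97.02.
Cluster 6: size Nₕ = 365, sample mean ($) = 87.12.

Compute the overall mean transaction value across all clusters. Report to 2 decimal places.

76.98

x̄_st = (Σ Nₕx̄ₕ) / (Σ Nₕ) = (1167·48.76 + 730·51.33 + 872·130.93 + 1473·56.26 + 1567·97.02 + 365·87.12) / 6174
= 475244.9 / 6174 = 76.9752... → 76.98.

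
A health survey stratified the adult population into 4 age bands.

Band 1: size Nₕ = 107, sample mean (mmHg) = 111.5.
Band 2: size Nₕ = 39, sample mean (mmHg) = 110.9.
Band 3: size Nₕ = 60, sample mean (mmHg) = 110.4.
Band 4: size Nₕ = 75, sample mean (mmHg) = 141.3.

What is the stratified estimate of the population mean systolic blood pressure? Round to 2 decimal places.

N = 107 + 39 + 60 + 75 = 281.
Weight each subgroup mean by Nₕ/N and sum.
Σ Nₕx̄ₕ = 107·111.5 + 39·110.9 + 60·110.4 + 75·141.3 = 11930.5 + 4325.1 + 6624 + 10597.5 = 33477.1.
Divide by N: 33477.1 / 281 = 119.1356... → 119.14.

119.14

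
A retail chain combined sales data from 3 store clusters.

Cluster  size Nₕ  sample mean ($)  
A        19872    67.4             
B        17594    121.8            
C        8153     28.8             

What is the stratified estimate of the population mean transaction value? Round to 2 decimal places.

81.48

N = 45619; weights Wₕ = Nₕ/N = (0.4356, 0.3857, 0.1787).
x̄_st = Σ Wₕ·x̄ₕ = 0.4356·67.4 + 0.3857·121.8 + 0.1787·28.8 ≈ 81.4820...
→ 81.48.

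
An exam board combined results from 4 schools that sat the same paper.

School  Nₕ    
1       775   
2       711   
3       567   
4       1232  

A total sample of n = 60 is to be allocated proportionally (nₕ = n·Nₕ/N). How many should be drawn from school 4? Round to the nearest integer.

23

N = 775 + 711 + 567 + 1232 = 3285.
n_4 = 60·1232/3285 = 22.502... → 23.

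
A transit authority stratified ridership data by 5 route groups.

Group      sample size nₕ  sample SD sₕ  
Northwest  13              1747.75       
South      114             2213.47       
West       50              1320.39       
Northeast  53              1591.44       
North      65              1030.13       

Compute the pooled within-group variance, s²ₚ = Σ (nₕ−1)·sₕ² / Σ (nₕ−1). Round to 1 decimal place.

3018398.5

Degrees of freedom: 12 + 113 + 49 + 52 + 64 = 290.
Σ(nₕ−1)sₕ² = 12·3054630.0625 + 113·4899449.4409 + 49·1743429.7521 + 52·2532681.2736 + 64·1061167.8169 = 875335571.9334.
s²ₚ = 875335571.9334 / 290 = 3018398.524... → 3018398.5.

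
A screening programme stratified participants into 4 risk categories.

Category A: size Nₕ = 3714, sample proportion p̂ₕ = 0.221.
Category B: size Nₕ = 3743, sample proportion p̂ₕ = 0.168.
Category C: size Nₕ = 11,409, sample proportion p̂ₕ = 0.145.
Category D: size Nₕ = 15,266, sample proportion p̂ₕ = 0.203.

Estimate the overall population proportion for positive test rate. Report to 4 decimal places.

N = 3714 + 3743 + 11409 + 15266 = 34132.
Overall proportion = Σ (Nₕ/N)·p̂ₕ.
Σ Nₕp̂ₕ = 820.794 + 628.824 + 1654.305 + 3098.998 = 6202.921.
6202.921 / 34132 = 0.181733... → 0.1817.

0.1817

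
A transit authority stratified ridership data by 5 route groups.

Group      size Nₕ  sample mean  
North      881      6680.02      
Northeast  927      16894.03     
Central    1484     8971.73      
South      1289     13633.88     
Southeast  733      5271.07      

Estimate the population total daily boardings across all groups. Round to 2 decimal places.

56297676.38

North: 881·6680.02 = 5885097.62
Northeast: 927·16894.03 = 15660765.81
Central: 1484·8971.73 = 13314047.32
South: 1289·13633.88 = 17574071.32
Southeast: 733·5271.07 = 3863694.31
τ̂ = Σ Nₕx̄ₕ = 56297676.38.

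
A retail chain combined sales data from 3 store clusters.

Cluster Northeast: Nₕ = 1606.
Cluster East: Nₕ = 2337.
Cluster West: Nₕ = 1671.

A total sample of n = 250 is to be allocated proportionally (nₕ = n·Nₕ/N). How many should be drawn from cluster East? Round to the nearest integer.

N = 1606 + 2337 + 1671 = 5614.
n_East = 250·2337/5614 = 104.070... → 104.

104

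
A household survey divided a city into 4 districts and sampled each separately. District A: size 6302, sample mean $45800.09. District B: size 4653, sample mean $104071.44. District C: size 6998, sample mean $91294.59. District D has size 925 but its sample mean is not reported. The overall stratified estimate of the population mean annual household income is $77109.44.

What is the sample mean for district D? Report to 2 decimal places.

Σ Nₕx̄ₕ = N·μ, so 925·x̄_D = 18878·77109.44 − (6302·45800.09 + 4653·104071.44 + 6998·91294.59).
= 1455672008.32 − 1411756118.32 = 43915890.
x̄_D = 43915890 / 925 = 47476.6378... → 47476.64.

47476.64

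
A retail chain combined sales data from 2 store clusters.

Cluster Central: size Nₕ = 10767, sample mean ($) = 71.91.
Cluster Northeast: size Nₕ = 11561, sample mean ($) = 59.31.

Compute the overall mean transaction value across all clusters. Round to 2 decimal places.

x̄_st = (Σ Nₕx̄ₕ) / (Σ Nₕ) = (10767·71.91 + 11561·59.31) / 22328
= 1459937.88 / 22328 = 65.3860... → 65.39.

65.39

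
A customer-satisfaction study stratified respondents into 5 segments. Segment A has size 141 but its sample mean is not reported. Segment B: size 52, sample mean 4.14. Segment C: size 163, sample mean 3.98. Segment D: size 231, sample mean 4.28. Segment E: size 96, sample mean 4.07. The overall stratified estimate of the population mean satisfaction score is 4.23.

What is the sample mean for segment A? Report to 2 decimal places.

4.58

N = 141 + 52 + 163 + 231 + 96 = 683.
Overall total = μ·N = 4.23·683 = 2889.09.
Subtract the known strata: 52·4.14 + 163·3.98 + 231·4.28 + 96·4.07 = 2243.42.
Remaining total for segment A: 2889.09 − 2243.42 = 645.67.
Divide by its size: 645.67 / 141 = 4.5792... → 4.58.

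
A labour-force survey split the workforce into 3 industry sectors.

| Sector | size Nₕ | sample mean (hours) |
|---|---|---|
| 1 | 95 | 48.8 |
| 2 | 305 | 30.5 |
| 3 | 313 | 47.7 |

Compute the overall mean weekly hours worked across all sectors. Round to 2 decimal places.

N = 713; weights Wₕ = Nₕ/N = (0.1332, 0.4278, 0.4390).
x̄_st = Σ Wₕ·x̄ₕ = 0.1332·48.8 + 0.4278·30.5 + 0.4390·47.7 ≈ 40.4889...
→ 40.49.

40.49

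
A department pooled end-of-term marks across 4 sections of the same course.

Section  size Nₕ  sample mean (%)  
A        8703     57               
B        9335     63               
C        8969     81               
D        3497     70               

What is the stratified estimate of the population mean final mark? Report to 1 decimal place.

67.4

N = 8703 + 9335 + 8969 + 3497 = 30504.
Overall mean = Σ (Nₕ/N)·x̄ₕ — weight by population share, not a simple average.
Σ Nₕx̄ₕ = 8703·57 + 9335·63 + 8969·81 + 3497·70 = 496071 + 588105 + 726489 + 244790 = 2055455.
Divide by N: 2055455 / 30504 = 67.383... → 67.4.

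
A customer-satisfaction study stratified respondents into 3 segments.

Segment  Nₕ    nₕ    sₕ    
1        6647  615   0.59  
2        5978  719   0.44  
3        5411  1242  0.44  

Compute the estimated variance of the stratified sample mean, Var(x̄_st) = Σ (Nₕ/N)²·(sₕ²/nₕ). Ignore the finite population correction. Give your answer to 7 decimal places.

0.0001205

N = 18036; Wₕ = Nₕ/N.
segment 1: (6647/18036)²·0.59²/615 = 0.0000768776
segment 2: (5978/18036)²·0.44²/719 = 0.0000295807
segment 3: (5411/18036)²·0.44²/1242 = 0.0000140300
Sum = 0.0001204883 → 0.0001205.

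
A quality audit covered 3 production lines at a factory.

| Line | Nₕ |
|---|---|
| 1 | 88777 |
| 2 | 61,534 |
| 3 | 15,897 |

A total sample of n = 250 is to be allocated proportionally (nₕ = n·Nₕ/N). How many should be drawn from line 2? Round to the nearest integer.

93

N = 88777 + 61534 + 15897 = 166208.
n_2 = 250·61534/166208 = 92.556... → 93.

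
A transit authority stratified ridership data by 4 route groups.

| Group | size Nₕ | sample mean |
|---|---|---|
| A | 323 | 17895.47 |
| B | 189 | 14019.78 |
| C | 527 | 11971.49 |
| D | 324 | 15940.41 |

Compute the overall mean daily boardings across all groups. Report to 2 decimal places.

N = 323 + 189 + 527 + 324 = 1363.
The stratified mean weights each stratum mean by its population share Nₕ/N.
Σ Nₕx̄ₕ = 323·17895.47 + 189·14019.78 + 527·11971.49 + 324·15940.41 = 5780236.81 + 2649738.42 + 6308975.23 + 5164692.84 = 19903643.3.
Divide by N: 19903643.3 / 1363 = 14602.8197... → 14602.82.

14602.82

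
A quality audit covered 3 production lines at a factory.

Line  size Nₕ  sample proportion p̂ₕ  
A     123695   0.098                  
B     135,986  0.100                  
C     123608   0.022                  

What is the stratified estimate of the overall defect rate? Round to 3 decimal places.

0.074

N = 123695 + 135986 + 123608 = 383289.
Overall proportion = Σ (Nₕ/N)·p̂ₕ.
Σ Nₕp̂ₕ = 12122.11 + 13598.6 + 2719.376 = 28440.086.
28440.086 / 383289 = 0.07420... → 0.074.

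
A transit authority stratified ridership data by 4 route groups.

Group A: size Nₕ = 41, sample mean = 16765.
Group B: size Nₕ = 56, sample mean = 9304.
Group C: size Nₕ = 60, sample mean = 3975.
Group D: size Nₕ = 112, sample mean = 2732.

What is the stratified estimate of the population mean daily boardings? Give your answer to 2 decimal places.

x̄_st = (Σ Nₕx̄ₕ) / (Σ Nₕ) = (41·16765 + 56·9304 + 60·3975 + 112·2732) / 269
= 1752873 / 269 = 6516.2565... → 6516.26.

6516.26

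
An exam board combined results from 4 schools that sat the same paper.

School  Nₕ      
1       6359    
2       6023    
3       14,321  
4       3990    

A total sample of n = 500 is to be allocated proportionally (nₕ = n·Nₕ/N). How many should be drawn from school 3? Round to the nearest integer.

233

Share of school 3 = 14321/30693 = 0.46659.
Allocate 500 × 0.46659 = 233.294... → 233.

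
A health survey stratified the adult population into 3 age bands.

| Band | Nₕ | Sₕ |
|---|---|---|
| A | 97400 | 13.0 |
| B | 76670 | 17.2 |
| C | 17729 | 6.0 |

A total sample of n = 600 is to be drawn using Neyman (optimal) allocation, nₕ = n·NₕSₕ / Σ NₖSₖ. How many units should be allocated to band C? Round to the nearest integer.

Σ NₕSₕ = 97400·13.0 + 76670·17.2 + 17729·6.0 = 2691298.
Share for C: 106374/2691298 = 0.03953.
n_C = 600 × 0.03953 = 23.715... → 24.

24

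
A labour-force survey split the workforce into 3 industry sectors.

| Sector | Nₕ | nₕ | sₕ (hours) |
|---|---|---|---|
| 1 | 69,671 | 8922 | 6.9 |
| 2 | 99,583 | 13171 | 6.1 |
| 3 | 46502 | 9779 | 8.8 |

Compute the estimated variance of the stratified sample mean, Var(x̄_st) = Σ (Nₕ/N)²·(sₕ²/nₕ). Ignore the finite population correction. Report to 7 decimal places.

N = 215756; Wₕ = Nₕ/N.
sector 1: (69671/215756)²·6.9²/8922 = 0.0005564348
sector 2: (99583/215756)²·6.1²/13171 = 0.0006018463
sector 3: (46502/215756)²·8.8²/9779 = 0.0003678649
Sum = 0.0015261460 → 0.0015261.

0.0015261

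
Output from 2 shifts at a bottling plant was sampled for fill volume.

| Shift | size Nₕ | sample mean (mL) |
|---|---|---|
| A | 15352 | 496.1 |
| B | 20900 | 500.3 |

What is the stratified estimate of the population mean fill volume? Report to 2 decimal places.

N = 36252; weights Wₕ = Nₕ/N = (0.4235, 0.5765).
x̄_st = Σ Wₕ·x̄ₕ = 0.4235·496.1 + 0.5765·500.3 ≈ 498.5214...
→ 498.52.

498.52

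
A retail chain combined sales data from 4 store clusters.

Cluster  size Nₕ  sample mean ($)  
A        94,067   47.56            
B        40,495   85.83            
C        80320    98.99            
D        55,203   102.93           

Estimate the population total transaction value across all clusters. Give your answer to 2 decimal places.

A: 94067·47.56 = 4473826.52
B: 40495·85.83 = 3475685.85
C: 80320·98.99 = 7950876.8
D: 55203·102.93 = 5682044.79
τ̂ = Σ Nₕx̄ₕ = 21582433.96.

21582433.96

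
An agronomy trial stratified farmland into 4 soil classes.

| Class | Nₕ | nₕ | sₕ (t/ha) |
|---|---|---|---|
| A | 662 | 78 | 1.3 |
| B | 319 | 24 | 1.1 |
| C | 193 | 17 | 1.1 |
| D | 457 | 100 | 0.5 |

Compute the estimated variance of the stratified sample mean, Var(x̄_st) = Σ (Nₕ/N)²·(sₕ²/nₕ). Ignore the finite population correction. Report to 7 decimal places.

N = 1631; Wₕ = Nₕ/N.
class A: (662/1631)²·1.3²/78 = 0.0035694406
class B: (319/1631)²·1.1²/24 = 0.0019286240
class C: (193/1631)²·1.1²/17 = 0.0009966511
class D: (457/1631)²·0.5²/100 = 0.0001962748
Sum = 0.0066909905 → 0.0066910.

0.0066910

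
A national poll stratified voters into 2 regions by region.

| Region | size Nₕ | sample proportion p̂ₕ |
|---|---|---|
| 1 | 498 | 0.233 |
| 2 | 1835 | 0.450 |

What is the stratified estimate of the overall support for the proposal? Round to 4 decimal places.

N = 498 + 1835 = 2333.
Overall proportion = Σ (Nₕ/N)·p̂ₕ.
Σ Nₕp̂ₕ = 116.034 + 825.75 = 941.784.
941.784 / 2333 = 0.403679... → 0.4037.

0.4037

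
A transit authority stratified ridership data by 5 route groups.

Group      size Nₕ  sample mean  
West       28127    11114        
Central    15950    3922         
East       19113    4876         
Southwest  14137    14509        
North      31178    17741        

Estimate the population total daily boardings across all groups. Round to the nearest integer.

1226596997

West: 28127·11114 = 312603478
Central: 15950·3922 = 62555900
East: 19113·4876 = 93194988
Southwest: 14137·14509 = 205113733
North: 31178·17741 = 553128898
τ̂ = Σ Nₕx̄ₕ = 1226596997.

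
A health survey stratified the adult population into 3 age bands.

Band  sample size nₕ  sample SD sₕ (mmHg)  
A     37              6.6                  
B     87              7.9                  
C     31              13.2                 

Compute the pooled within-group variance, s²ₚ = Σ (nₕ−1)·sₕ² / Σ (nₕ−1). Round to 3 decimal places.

80.017

Degrees of freedom: 36 + 86 + 30 = 152.
Σ(nₕ−1)sₕ² = 36·43.56 + 86·62.41 + 30·174.24 = 12162.62.
s²ₚ = 12162.62 / 152 = 80.01724... → 80.017.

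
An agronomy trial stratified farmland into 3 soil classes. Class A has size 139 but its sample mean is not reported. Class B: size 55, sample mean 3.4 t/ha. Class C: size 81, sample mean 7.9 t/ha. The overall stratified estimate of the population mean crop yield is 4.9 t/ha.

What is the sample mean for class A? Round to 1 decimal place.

3.7

N = 139 + 55 + 81 = 275.
Overall total = μ·N = 4.9·275 = 1347.5.
Subtract the known strata: 55·3.4 + 81·7.9 = 826.9.
Remaining total for class A: 1347.5 − 826.9 = 520.6.
Divide by its size: 520.6 / 139 = 3.745... → 3.7.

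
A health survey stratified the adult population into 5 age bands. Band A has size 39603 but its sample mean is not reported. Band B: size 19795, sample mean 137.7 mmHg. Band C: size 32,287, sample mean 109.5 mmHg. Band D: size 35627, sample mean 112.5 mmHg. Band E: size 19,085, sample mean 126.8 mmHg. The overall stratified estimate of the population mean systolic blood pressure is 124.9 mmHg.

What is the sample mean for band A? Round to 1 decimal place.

141.3

N = 39603 + 19795 + 32287 + 35627 + 19085 = 146397.
Overall total = μ·N = 124.9·146397 = 18284985.3.
Subtract the known strata: 19795·137.7 + 32287·109.5 + 35627·112.5 + 19085·126.8 = 12689213.5.
Remaining total for band A: 18284985.3 − 12689213.5 = 5595771.8.
Divide by its size: 5595771.8 / 39603 = 141.297... → 141.3.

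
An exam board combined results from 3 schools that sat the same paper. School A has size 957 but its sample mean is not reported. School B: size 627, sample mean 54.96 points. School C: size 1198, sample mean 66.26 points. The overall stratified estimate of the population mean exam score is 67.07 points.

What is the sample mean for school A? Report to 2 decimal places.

76.02

N = 957 + 627 + 1198 = 2782.
Overall total = μ·N = 67.07·2782 = 186588.74.
Subtract the known strata: 627·54.96 + 1198·66.26 = 113839.4.
Remaining total for school A: 186588.74 − 113839.4 = 72749.34.
Divide by its size: 72749.34 / 957 = 76.0181... → 76.02.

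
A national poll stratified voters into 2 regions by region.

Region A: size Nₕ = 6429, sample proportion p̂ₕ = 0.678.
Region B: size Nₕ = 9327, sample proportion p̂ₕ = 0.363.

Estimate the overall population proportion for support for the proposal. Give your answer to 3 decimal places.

N = 6429 + 9327 = 15756.
Overall proportion = Σ (Nₕ/N)·p̂ₕ.
Σ Nₕp̂ₕ = 4358.862 + 3385.701 = 7744.563.
7744.563 / 15756 = 0.49153... → 0.492.

0.492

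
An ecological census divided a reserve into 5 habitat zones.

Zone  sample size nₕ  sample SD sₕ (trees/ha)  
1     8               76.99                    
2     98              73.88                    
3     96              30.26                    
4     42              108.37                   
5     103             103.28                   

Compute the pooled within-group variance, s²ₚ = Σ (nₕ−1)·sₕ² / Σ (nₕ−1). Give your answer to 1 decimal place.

6513.0

Degrees of freedom: 7 + 97 + 95 + 41 + 102 = 342.
Σ(nₕ−1)sₕ² = 7·5927.4601 + 97·5458.2544 + 95·915.6676 + 41·11744.0569 + 102·10666.7584 = 2227447.0092.
s²ₚ = 2227447.0092 / 342 = 6513.003... → 6513.0.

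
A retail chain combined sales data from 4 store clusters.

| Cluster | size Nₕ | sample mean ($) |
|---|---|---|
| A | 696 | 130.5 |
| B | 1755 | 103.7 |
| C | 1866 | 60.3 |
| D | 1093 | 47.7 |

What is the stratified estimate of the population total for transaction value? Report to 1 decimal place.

437477.4

A: 696·130.5 = 90828
B: 1755·103.7 = 181993.5
C: 1866·60.3 = 112519.8
D: 1093·47.7 = 52136.1
τ̂ = Σ Nₕx̄ₕ = 437477.4.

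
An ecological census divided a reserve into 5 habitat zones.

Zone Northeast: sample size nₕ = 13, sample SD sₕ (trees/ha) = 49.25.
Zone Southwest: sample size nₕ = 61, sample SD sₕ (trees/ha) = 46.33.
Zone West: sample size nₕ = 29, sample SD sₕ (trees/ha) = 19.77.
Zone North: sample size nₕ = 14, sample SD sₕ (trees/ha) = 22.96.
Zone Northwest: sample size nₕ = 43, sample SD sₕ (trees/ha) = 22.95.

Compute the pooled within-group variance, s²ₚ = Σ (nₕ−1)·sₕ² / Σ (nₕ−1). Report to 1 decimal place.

1276.2

Degrees of freedom: 12 + 60 + 28 + 13 + 42 = 155.
Σ(nₕ−1)sₕ² = 12·2425.5625 + 60·2146.4689 + 28·390.8529 + 13·527.1616 + 42·526.7025 = 197813.371.
s²ₚ = 197813.371 / 155 = 1276.215... → 1276.2.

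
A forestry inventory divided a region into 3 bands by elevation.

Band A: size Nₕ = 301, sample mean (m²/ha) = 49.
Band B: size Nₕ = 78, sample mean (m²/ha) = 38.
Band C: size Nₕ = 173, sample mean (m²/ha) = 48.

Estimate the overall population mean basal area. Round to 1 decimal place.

47.1

x̄_st = (Σ Nₕx̄ₕ) / (Σ Nₕ) = (301·49 + 78·38 + 173·48) / 552
= 26017 / 552 = 47.132... → 47.1.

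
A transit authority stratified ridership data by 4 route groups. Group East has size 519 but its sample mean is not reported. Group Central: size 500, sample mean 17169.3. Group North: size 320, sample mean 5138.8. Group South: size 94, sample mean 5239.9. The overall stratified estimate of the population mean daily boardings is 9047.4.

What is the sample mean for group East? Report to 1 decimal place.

4322.4

N = 519 + 500 + 320 + 94 = 1433.
Overall total = μ·N = 9047.4·1433 = 12964924.2.
Subtract the known strata: 500·17169.3 + 320·5138.8 + 94·5239.9 = 10721616.6.
Remaining total for group East: 12964924.2 − 10721616.6 = 2243307.6.
Divide by its size: 2243307.6 / 519 = 4322.365... → 4322.4.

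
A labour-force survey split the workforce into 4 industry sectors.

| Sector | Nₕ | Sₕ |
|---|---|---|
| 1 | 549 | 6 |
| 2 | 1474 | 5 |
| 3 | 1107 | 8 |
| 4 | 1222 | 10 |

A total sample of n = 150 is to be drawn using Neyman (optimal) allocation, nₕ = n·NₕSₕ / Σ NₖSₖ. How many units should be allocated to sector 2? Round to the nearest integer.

1: NₕSₕ = 549·6 = 3294
2: NₕSₕ = 1474·5 = 7370
3: NₕSₕ = 1107·8 = 8856
4: NₕSₕ = 1222·10 = 12220
Σ NₕSₕ = 31740.
n_2 = 150·7370/31740 = 34.830... → 35.

35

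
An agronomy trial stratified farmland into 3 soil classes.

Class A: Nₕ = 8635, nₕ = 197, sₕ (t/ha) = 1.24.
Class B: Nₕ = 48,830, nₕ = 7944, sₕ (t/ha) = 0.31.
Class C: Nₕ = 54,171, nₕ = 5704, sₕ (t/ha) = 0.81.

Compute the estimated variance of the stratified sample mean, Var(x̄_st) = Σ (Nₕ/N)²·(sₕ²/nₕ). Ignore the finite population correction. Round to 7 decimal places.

0.0000761

N = 111636; Wₕ = Nₕ/N.
class A: (8635/111636)²·1.24²/197 = 0.0000466975
class B: (48830/111636)²·0.31²/7944 = 0.0000023145
class C: (54171/111636)²·0.81²/5704 = 0.0000270842
Sum = 0.0000760961 → 0.0000761.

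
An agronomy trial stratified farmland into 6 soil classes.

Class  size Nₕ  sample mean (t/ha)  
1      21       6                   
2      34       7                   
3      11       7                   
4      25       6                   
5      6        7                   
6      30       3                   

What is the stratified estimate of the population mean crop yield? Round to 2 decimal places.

x̄_st = (Σ Nₕx̄ₕ) / (Σ Nₕ) = (21·6 + 34·7 + 11·7 + 25·6 + 6·7 + 30·3) / 127
= 723 / 127 = 5.6929... → 5.69.

5.69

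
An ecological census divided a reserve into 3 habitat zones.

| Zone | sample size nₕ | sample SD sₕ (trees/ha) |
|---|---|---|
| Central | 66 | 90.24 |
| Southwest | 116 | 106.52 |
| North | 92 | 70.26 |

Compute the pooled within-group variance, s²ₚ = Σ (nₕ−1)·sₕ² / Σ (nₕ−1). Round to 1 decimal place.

Degrees of freedom: 65 + 115 + 91 = 271.
Σ(nₕ−1)sₕ² = 65·8143.2576 + 115·11346.5104 + 91·4936.4676 = 2283378.9916.
s²ₚ = 2283378.9916 / 271 = 8425.753... → 8425.8.

8425.8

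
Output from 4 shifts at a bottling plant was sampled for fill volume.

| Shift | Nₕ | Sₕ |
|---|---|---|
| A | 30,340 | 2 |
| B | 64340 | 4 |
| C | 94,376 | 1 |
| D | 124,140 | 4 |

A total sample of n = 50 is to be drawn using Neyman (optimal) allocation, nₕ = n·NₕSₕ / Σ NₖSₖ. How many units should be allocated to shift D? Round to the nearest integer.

27

Σ NₕSₕ = 30340·2 + 64340·4 + 94376·1 + 124140·4 = 908976.
Share for D: 496560/908976 = 0.54629.
n_D = 50 × 0.54629 = 27.314... → 27.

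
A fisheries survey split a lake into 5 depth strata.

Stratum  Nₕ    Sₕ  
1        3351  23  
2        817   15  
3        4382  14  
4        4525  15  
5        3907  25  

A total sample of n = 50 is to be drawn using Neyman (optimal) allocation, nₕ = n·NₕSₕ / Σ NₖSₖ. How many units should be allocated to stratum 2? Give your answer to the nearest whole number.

2

Σ NₕSₕ = 3351·23 + 817·15 + 4382·14 + 4525·15 + 3907·25 = 316226.
Share for 2: 12255/316226 = 0.03875.
n_2 = 50 × 0.03875 = 1.938... → 2.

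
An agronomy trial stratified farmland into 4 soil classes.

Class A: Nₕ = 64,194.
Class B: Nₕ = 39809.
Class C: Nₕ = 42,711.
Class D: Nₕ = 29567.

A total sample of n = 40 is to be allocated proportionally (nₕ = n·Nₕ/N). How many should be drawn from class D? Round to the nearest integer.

7

N = 64194 + 39809 + 42711 + 29567 = 176281.
n_D = 40·29567/176281 = 6.709... → 7.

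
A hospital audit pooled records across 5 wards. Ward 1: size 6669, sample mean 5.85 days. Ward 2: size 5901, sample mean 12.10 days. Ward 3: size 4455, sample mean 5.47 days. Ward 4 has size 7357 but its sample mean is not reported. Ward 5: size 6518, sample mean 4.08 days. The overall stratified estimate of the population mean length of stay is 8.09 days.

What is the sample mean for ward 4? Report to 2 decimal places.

Σ Nₕx̄ₕ = N·μ, so 7357·x̄_4 = 30900·8.09 − (6669·5.85 + 5901·12.10 + 4455·5.47 + 6518·4.08).
= 249981 − 161378.04 = 88602.96.
x̄_4 = 88602.96 / 7357 = 12.0434... → 12.04.

12.04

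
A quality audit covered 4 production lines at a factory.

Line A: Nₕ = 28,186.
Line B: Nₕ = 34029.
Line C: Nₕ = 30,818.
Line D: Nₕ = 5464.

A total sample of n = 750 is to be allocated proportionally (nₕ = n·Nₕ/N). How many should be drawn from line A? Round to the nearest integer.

Share of line A = 28186/98497 = 0.28616.
Allocate 750 × 0.28616 = 214.621... → 215.

215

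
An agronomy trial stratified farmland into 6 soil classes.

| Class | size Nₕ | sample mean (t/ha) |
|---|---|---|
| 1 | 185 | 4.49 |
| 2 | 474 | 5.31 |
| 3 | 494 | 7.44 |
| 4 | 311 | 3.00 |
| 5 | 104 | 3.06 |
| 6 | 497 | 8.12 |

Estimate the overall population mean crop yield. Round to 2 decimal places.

5.96

N = 185 + 474 + 494 + 311 + 104 + 497 = 2065.
Weight each subgroup mean by Nₕ/N and sum.
Σ Nₕx̄ₕ = 185·4.49 + 474·5.31 + 494·7.44 + 311·3.00 + 104·3.06 + 497·8.12 = 830.65 + 2516.94 + 3675.36 + 933 + 318.24 + 4035.64 = 12309.83.
Divide by N: 12309.83 / 2065 = 5.9612... → 5.96.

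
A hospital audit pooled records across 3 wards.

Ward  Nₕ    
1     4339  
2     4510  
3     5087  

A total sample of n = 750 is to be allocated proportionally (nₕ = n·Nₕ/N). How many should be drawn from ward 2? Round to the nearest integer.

N = 4339 + 4510 + 5087 = 13936.
n_2 = 750·4510/13936 = 242.717... → 243.

243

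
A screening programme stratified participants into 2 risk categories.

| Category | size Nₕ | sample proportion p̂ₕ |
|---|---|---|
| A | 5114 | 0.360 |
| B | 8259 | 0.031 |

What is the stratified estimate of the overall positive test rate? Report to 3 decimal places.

0.157

N = 5114 + 8259 = 13373.
Overall proportion = Σ (Nₕ/N)·p̂ₕ.
Σ Nₕp̂ₕ = 1841.04 + 256.029 = 2097.069.
2097.069 / 13373 = 0.15681... → 0.157.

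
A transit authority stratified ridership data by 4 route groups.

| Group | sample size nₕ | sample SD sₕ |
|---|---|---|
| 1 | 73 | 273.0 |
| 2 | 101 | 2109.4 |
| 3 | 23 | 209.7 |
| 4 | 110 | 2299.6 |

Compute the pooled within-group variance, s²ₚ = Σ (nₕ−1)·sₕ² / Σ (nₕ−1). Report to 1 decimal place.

3391748.6

Degrees of freedom: 72 + 100 + 22 + 109 = 303.
Σ(nₕ−1)sₕ² = 72·74529 + 100·4449568.36 + 22·43974.09 + 109·5288160.16 = 1027699811.42.
s²ₚ = 1027699811.42 / 303 = 3391748.553... → 3391748.6.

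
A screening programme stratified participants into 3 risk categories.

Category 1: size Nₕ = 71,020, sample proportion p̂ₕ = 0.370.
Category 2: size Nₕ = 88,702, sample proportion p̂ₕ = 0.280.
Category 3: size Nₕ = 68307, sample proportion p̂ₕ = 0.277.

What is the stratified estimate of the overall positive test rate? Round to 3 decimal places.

N = 71020 + 88702 + 68307 = 228029.
Overall proportion = Σ (Nₕ/N)·p̂ₕ.
Σ Nₕp̂ₕ = 26277.4 + 24836.56 + 18921.039 = 70034.999.
70034.999 / 228029 = 0.30713... → 0.307.

0.307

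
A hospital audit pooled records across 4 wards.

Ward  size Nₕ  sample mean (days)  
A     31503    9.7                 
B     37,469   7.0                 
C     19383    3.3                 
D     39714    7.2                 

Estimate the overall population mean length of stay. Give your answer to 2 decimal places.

7.17

N = 31503 + 37469 + 19383 + 39714 = 128069.
The stratified mean weights each stratum mean by its population share Nₕ/N.
Σ Nₕx̄ₕ = 31503·9.7 + 37469·7.0 + 19383·3.3 + 39714·7.2 = 305579.1 + 262283 + 63963.9 + 285940.8 = 917766.8.
Divide by N: 917766.8 / 128069 = 7.1662... → 7.17.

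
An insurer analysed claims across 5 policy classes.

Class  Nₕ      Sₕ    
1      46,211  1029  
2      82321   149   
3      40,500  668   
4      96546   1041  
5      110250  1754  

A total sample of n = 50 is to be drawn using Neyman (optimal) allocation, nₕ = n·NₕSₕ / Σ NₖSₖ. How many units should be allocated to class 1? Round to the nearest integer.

Σ NₕSₕ = 46211·1029 + 82321·149 + 40500·668 + 96546·1041 + 110250·1754 = 380753834.
Share for 1: 47551119/380753834 = 0.12489.
n_1 = 50 × 0.12489 = 6.244... → 6.

6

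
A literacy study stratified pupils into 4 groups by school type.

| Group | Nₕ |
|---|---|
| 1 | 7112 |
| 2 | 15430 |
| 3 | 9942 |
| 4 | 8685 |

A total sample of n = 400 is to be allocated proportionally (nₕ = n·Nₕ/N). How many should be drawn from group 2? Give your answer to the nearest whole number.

150

N = 7112 + 15430 + 9942 + 8685 = 41169.
n_2 = 400·15430/41169 = 149.919... → 150.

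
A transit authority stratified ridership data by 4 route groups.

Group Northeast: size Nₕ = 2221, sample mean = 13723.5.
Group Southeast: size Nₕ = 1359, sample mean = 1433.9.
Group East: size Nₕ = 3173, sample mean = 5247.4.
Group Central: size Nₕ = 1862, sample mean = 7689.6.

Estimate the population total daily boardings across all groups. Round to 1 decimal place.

Northeast: 2221·13723.5 = 30479893.5
Southeast: 1359·1433.9 = 1948670.1
East: 3173·5247.4 = 16650000.2
Central: 1862·7689.6 = 14318035.2
τ̂ = Σ Nₕx̄ₕ = 63396599.0.

63396599.0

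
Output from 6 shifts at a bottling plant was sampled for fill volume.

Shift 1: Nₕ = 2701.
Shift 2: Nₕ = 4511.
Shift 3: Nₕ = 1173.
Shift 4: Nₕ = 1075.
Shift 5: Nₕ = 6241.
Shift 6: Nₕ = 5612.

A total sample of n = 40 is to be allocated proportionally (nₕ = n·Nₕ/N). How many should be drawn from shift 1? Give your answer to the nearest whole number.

5

N = 2701 + 4511 + 1173 + 1075 + 6241 + 5612 = 21313.
n_1 = 40·2701/21313 = 5.069... → 5.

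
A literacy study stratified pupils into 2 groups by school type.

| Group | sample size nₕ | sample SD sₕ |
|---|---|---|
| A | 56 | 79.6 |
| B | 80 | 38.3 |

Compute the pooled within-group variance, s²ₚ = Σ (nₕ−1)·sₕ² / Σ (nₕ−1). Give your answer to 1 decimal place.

Degrees of freedom: 55 + 79 = 134.
Σ(nₕ−1)sₕ² = 55·6336.16 + 79·1466.89 = 464373.11.
s²ₚ = 464373.11 / 134 = 3465.471... → 3465.5.

3465.5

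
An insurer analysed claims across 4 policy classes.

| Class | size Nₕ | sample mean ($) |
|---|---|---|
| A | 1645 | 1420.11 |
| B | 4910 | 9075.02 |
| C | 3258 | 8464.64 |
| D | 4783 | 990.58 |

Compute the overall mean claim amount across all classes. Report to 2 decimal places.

5426.84

N = 1645 + 4910 + 3258 + 4783 = 14596.
Overall mean = Σ (Nₕ/N)·x̄ₕ — weight by population share, not a simple average.
Σ Nₕx̄ₕ = 1645·1420.11 + 4910·9075.02 + 3258·8464.64 + 4783·990.58 = 2336080.95 + 44558348.2 + 27577797.12 + 4737944.14 = 79210170.41.
Divide by N: 79210170.41 / 14596 = 5426.8409... → 5426.84.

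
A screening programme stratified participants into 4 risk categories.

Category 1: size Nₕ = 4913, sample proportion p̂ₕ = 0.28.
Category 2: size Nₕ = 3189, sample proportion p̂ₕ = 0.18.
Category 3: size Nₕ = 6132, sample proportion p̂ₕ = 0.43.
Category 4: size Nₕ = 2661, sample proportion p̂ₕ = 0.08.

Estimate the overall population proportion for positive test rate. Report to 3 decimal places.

Wₕ = Nₕ/N with N = 16895: 0.2908, 0.1888, 0.3629, 0.1575.
p̂_st = 0.2908·0.28 + 0.1888·0.18 + 0.3629·0.43 + 0.1575·0.08 ≈ 0.28407... → 0.284.

0.284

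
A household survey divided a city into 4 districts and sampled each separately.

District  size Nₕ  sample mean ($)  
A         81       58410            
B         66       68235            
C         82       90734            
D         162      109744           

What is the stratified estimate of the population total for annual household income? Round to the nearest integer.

34453436

Population total = Σ Nₕ·x̄ₕ (each stratum's size times its mean).
81·58410 + 66·68235 + 82·90734 + 162·109744 = 4731210 + 4503510 + 7440188 + 17778528 = 34453436.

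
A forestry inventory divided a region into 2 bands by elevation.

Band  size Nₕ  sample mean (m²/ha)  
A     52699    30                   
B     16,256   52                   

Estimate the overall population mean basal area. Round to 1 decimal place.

N = 68955; weights Wₕ = Nₕ/N = (0.7643, 0.2357).
x̄_st = Σ Wₕ·x̄ₕ = 0.7643·30 + 0.2357·52 ≈ 35.186...
→ 35.2.

35.2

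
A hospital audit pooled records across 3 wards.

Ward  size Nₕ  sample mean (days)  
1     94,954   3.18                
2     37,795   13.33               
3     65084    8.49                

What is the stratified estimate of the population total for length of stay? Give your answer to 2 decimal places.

1358324.23

Population total = Σ Nₕ·x̄ₕ (each stratum's size times its mean).
94954·3.18 + 37795·13.33 + 65084·8.49 = 301953.72 + 503807.35 + 552563.16 = 1358324.23.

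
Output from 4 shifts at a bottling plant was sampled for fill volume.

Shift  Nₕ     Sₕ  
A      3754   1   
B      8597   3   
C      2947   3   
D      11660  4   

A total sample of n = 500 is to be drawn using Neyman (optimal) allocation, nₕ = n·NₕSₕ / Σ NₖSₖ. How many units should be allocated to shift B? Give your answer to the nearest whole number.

152

Σ NₕSₕ = 3754·1 + 8597·3 + 2947·3 + 11660·4 = 85026.
Share for B: 25791/85026 = 0.30333.
n_B = 500 × 0.30333 = 151.665... → 152.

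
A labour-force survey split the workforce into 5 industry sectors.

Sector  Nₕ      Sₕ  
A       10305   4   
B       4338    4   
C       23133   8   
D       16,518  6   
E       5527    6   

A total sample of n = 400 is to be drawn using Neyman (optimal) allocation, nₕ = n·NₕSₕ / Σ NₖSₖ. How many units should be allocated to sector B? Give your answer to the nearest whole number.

A: NₕSₕ = 10305·4 = 41220
B: NₕSₕ = 4338·4 = 17352
C: NₕSₕ = 23133·8 = 185064
D: NₕSₕ = 16518·6 = 99108
E: NₕSₕ = 5527·6 = 33162
Σ NₕSₕ = 375906.
n_B = 400·17352/375906 = 18.464... → 18.

18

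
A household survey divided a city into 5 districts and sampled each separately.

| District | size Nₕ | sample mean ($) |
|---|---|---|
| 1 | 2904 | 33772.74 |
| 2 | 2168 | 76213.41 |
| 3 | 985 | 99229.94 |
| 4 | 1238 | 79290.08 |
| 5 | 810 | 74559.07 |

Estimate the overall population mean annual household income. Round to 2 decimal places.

N = 8105; weights Wₕ = Nₕ/N = (0.3583, 0.2675, 0.1215, 0.1527, 0.0999).
x̄_st = Σ Wₕ·x̄ₕ = 0.3583·33772.74 + 0.2675·76213.41 + 0.1215·99229.94 + 0.1527·79290.08 + 0.0999·74559.07 ≈ 64108.8423...
→ 64108.84.

64108.84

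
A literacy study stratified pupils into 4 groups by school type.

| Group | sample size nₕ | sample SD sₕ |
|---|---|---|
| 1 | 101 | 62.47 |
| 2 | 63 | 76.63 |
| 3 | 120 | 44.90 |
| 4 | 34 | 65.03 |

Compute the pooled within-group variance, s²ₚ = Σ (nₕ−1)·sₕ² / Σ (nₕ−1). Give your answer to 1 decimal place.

3610.8

1: (101−1)·62.47² = 100·3902.5009 = 390250.09
2: (63−1)·76.63² = 62·5872.1569 = 364073.7278
3: (120−1)·44.90² = 119·2016.01 = 239905.19
4: (34−1)·65.03² = 33·4228.9009 = 139553.7297
Numerator = 1133782.7375; denominator = Σ(nₕ−1) = 314.
s²ₚ = 1133782.7375/314 = 3610.773... → 3610.8.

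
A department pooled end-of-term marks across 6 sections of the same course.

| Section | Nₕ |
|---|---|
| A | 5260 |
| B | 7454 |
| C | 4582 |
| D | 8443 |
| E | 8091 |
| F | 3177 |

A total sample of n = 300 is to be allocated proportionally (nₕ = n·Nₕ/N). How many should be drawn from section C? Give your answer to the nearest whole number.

Share of section C = 4582/37007 = 0.12381.
Allocate 300 × 0.12381 = 37.144... → 37.

37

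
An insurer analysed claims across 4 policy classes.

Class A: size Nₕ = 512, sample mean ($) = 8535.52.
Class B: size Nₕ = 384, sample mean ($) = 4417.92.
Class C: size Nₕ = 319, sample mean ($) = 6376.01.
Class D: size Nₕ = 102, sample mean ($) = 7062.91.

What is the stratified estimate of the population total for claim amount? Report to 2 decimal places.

8821031.53

A: 512·8535.52 = 4370186.24
B: 384·4417.92 = 1696481.28
C: 319·6376.01 = 2033947.19
D: 102·7062.91 = 720416.82
τ̂ = Σ Nₕx̄ₕ = 8821031.53.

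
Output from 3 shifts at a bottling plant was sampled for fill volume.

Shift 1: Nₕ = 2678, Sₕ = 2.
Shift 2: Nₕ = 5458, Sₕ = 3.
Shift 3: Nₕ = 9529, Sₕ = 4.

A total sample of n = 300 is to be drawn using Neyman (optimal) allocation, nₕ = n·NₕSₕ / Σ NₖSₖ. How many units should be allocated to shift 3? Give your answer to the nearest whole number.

191

Σ NₕSₕ = 2678·2 + 5458·3 + 9529·4 = 59846.
Share for 3: 38116/59846 = 0.63690.
n_3 = 300 × 0.63690 = 191.070... → 191.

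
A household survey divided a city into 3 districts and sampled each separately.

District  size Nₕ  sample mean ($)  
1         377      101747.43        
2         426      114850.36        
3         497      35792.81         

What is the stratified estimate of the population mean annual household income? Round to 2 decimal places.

80826.20

N = 1300; weights Wₕ = Nₕ/N = (0.2900, 0.3277, 0.3823).
x̄_st = Σ Wₕ·x̄ₕ = 0.2900·101747.43 + 0.3277·114850.36 + 0.3823·35792.81 ≈ 80826.2008
→ 80826.20.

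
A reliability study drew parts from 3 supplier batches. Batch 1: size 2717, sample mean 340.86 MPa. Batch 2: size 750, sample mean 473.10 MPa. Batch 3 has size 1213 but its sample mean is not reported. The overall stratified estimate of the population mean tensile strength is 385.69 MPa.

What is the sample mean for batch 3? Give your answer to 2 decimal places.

432.06

Σ Nₕx̄ₕ = N·μ, so 1213·x̄_3 = 4680·385.69 − (2717·340.86 + 750·473.10).
= 1805029.2 − 1280941.62 = 524087.58.
x̄_3 = 524087.58 / 1213 = 432.0590... → 432.06.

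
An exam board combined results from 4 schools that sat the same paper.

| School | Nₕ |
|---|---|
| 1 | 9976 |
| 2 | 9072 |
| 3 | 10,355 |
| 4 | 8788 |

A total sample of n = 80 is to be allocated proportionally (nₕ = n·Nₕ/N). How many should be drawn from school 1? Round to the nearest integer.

21

N = 9976 + 9072 + 10355 + 8788 = 38191.
n_1 = 80·9976/38191 = 20.897... → 21.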